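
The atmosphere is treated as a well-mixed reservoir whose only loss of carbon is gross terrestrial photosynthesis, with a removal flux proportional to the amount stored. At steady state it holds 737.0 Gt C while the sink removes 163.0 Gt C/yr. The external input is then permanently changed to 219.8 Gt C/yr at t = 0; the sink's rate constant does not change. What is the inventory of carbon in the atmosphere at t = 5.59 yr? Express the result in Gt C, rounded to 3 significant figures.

τ = M₀/F₀ = 737.0/163.0 = 4.521 yr; rate constant k = 1/τ.
New steady state M_∞ = F₁/k = F₁·τ = 219.8 × 4.521 = 993.82 Gt C.
M(t) = M_∞ + (M₀ − M_∞)·e^(−t/τ); t/τ = 5.59/4.521 = 1.236, so e^(−t/τ) = 0.2905.
M(t) = 993.82 − 256.8 × 0.2905 = 919.23 Gt C.

919 Gt C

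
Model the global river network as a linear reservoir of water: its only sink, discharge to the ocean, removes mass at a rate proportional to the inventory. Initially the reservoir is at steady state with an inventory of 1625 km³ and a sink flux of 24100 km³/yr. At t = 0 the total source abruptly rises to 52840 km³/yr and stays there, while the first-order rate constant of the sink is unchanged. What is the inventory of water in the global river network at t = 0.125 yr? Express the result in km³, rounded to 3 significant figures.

3260 km³

τ = M₀/F₀ = 1625/24100 = 0.06743 yr; rate constant k = 1/τ.
New steady state M_∞ = F₁/k = F₁·τ = 52840 × 0.06743 = 3562.9 km³.
M(t) = M_∞ + (M₀ − M_∞)·e^(−t/τ); t/τ = 0.125/0.06743 = 1.854, so e^(−t/τ) = 0.1566.
M(t) = 3562.9 − 1938 × 0.1566 = 3259.3 km³.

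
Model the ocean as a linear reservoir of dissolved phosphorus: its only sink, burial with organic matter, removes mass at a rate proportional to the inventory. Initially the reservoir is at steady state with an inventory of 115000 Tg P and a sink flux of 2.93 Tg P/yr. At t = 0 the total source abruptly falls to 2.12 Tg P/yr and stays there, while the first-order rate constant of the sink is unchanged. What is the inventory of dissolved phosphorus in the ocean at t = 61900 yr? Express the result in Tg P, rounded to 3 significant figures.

The sink rate constant is k = F₀/M₀ = 2.93/115000 = 2.548×10^-5 yr⁻¹.
Solving dM/dt = F₁ − kM with M(0) = M₀ gives M(t) = F₁/k + (M₀ − F₁/k)·e^(−kt).
F₁/k = 2.12/2.548×10^-5 = 83208 Tg P; kt = 2.548×10^-5 × 61900 = 1.577, e^(−kt) = 0.2066.
M(61900) = 83208 + (115000 − 83208) × 0.2066 = 83208 + 6567 = 89776 Tg P.

89800 Tg P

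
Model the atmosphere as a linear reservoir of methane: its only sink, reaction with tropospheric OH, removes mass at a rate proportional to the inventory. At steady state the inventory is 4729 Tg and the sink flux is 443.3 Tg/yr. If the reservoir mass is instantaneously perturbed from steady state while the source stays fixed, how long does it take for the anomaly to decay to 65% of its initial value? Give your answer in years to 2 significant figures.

4.6 yr

For a linear reservoir the anomaly decays as exp(−t/τ) with τ = M/F = 4729/443.3 = 10.67 yr.
exp(−t/τ) = 0.65 ⇒ t = −τ ln(0.65) = 10.67 × 0.4308 = 4.595 yr.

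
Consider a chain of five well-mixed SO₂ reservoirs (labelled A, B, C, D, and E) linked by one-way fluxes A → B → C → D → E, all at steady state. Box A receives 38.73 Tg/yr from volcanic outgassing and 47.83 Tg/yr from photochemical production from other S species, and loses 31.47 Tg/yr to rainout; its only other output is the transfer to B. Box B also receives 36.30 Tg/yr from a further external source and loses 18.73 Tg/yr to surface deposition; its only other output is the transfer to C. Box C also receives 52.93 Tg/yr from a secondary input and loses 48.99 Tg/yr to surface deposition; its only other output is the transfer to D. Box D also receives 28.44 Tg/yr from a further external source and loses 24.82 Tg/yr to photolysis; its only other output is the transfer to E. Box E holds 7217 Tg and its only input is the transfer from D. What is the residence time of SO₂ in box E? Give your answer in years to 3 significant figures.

Box A: F(A→B) = (38.73 + 47.83) − 31.47 = 55.090 Tg/yr.
Box B: F(B→C) = (55.090 + 36.30) − 18.73 = 72.660 Tg/yr.
Box C: F(C→D) = (72.660 + 52.93) − 48.99 = 76.600 Tg/yr.
Box D: F(D→E) = (76.600 + 28.44) − 24.82 = 80.220 Tg/yr.
Box E throughput = its input = 80.220 Tg/yr; τ = 7217 / 80.220 = 89.97 yr.

90.0 yr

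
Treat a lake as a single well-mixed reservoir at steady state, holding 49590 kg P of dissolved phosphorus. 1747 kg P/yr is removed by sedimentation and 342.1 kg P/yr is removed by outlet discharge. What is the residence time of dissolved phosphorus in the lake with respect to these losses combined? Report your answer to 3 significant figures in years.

23.7 yr

Total removal = 1747 + 342.1 = 2089.1 kg P/yr.
τ = M / ΣF_out = 49590 / 2089.1 = 23.74 yr.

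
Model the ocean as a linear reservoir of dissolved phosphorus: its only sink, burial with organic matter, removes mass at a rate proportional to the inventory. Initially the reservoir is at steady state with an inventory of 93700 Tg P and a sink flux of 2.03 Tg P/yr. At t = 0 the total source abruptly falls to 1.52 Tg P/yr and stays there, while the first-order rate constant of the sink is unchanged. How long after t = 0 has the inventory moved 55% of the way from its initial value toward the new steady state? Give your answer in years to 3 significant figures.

τ = M₀/F₀ = 93700/2.03 = 46160 yr.
The remaining gap fraction is e^(−t/τ); 55% covered ⇒ e^(−t/τ) = 0.450.
t = −τ ln(0.450) = 46160 × 0.7985 = 36860 yr.

36900 yr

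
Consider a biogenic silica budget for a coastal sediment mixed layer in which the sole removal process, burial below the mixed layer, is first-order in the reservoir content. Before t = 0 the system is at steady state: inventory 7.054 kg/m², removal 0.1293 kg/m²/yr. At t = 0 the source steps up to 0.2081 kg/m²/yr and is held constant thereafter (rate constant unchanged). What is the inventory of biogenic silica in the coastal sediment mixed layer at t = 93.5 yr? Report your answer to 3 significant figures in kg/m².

10.6 kg/m²

Residence time τ = M₀/F₀ = 54.56 yr. The eventual steady state is M_∞ = M₀·(F₁/F₀) = 7.054 × 0.2081/0.1293 = 11.353 kg/m².
The anomaly ΔM(t) = M(t) − M_∞ decays as ΔM₀·e^(−t/τ) with ΔM₀ = 7.054 − 11.353 = −4.299 kg/m².
At t = 93.5 yr, e^(−t/τ) = e^(−1.714) = 0.1802, so ΔM = −0.7745 kg/m² and M = 11.353 − 0.7745 = 10.578 kg/m².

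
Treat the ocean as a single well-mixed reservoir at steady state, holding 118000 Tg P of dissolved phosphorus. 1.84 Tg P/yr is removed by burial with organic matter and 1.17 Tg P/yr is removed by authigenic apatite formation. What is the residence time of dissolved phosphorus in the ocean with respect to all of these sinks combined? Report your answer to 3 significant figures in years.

39200 yr

Total removal flux = 1.84 + 1.17 = 3.0100 Tg P/yr.
τ = M / ΣF_out = 118000 / 3.0100 = 39200 yr.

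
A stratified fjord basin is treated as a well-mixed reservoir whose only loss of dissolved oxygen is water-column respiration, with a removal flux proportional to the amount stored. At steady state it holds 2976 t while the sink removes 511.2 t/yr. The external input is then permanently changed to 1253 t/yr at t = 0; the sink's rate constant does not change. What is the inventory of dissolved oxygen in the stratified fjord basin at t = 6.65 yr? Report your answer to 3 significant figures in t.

The sink rate constant is k = F₀/M₀ = 511.2/2976 = 0.1718 yr⁻¹.
Solving dM/dt = F₁ − kM with M(0) = M₀ gives M(t) = F₁/k + (M₀ − F₁/k)·e^(−kt).
F₁/k = 1253/0.1718 = 7294.5 t; kt = 0.1718 × 6.65 = 1.142, e^(−kt) = 0.3191.
M(6.65) = 7294.5 + (2976 − 7294.5) × 0.3191 = 7294.5 − 1378 = 5916.5 t.

5920 t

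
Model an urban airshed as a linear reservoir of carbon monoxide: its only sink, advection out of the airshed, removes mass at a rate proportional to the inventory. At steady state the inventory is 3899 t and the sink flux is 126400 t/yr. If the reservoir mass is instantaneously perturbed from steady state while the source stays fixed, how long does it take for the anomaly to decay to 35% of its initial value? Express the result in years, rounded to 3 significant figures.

0.0324 yr

For a linear reservoir the anomaly decays as exp(−t/τ) with τ = M/F = 3899/126400 = 0.03085 yr.
exp(−t/τ) = 0.35 ⇒ t = −τ ln(0.35) = 0.03085 × 1.050 = 0.03238 yr.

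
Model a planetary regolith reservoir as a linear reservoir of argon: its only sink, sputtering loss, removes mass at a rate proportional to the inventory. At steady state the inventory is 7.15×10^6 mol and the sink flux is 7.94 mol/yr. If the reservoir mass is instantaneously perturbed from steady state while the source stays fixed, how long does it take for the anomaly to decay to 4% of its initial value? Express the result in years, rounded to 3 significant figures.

For a linear reservoir the anomaly decays as exp(−t/τ) with τ = M/F = 7.15×10^6/7.94 = 900500 yr.
exp(−t/τ) = 0.04 ⇒ t = −τ ln(0.04) = 900500 × 3.219 = 2.899×10^6 yr.

2.90×10^6 yr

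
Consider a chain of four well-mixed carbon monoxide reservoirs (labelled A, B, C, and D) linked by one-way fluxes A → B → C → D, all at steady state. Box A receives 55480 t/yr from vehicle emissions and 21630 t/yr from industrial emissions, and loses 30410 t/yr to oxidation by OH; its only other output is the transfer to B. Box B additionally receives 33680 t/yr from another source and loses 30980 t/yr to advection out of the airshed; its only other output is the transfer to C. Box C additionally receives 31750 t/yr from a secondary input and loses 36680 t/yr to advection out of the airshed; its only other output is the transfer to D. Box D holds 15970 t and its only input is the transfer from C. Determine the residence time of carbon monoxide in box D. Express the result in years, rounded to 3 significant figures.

0.359 yr

Box A: F(A→B) = (55480 + 21630) − 30410 = 46700 t/yr.
Box B: F(B→C) = (46700 + 33680) − 30980 = 49400 t/yr.
Box C: F(C→D) = (49400 + 31750) − 36680 = 44470 t/yr.
Box D throughput = its input = 44470 t/yr; τ = 15970 / 44470 = 0.3591 yr.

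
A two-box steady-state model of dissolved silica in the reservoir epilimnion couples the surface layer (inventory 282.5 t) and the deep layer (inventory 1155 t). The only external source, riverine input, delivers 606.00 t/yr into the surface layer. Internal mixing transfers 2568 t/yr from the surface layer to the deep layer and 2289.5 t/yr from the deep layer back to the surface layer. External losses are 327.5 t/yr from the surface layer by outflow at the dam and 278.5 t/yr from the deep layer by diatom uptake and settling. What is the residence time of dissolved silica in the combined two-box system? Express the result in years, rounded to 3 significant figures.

2.37 yr

Treat the two boxes together as one reservoir: the mixing fluxes between them are internal recycling, so τ = ΣM / Σ(external losses).
M_total = 282.5 + 1155 = 1437.5 t.
ΣF_external_out = 327.5 + 278.5 = 606.00 t/yr.
τ = M_total / ΣF_ext = 1437.5 / 606.00 = 2.372 yr.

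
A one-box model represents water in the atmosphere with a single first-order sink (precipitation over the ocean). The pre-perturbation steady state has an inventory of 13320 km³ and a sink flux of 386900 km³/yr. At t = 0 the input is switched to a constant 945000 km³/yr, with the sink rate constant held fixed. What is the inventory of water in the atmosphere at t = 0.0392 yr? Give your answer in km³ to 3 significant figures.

26400 km³

The sink rate constant is k = F₀/M₀ = 386900/13320 = 29.05 yr⁻¹.
Solving dM/dt = F₁ − kM with M(0) = M₀ gives M(t) = F₁/k + (M₀ − F₁/k)·e^(−kt).
F₁/k = 945000/29.05 = 32534 km³; kt = 29.05 × 0.0392 = 1.139, e^(−kt) = 0.3203.
M(0.0392) = 32534 + (13320 − 32534) × 0.3203 = 32534 − 6153 = 26381 km³.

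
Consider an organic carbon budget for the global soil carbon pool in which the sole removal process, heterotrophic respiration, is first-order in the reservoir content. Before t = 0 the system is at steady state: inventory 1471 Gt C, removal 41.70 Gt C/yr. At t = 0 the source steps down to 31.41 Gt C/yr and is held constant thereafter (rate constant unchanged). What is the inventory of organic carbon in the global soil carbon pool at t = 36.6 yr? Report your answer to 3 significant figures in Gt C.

τ = M₀/F₀ = 1471/41.70 = 35.28 yr; rate constant k = 1/τ.
New steady state M_∞ = F₁/k = F₁·τ = 31.41 × 35.28 = 1108.0 Gt C.
M(t) = M_∞ + (M₀ − M_∞)·e^(−t/τ); t/τ = 36.6/35.28 = 1.038, so e^(−t/τ) = 0.3543.
M(t) = 1108.0 + 363.0 × 0.3543 = 1236.6 Gt C.

1240 Gt C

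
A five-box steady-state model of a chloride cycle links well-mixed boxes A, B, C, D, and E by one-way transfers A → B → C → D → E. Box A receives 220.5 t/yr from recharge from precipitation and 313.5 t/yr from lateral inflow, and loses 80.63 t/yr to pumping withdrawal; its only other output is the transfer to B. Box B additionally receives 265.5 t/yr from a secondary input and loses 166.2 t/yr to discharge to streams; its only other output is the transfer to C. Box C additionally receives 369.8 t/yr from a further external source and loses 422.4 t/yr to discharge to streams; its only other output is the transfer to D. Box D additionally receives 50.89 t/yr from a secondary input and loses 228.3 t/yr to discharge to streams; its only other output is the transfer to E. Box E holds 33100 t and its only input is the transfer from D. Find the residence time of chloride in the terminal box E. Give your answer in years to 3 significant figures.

Box A: F(A→B) = (220.5 + 313.5) − 80.63 = 453.37 t/yr.
Box B: F(B→C) = (453.37 + 265.5) − 166.2 = 552.67 t/yr.
Box C: F(C→D) = (552.67 + 369.8) − 422.4 = 500.07 t/yr.
Box D: F(D→E) = (500.07 + 50.89) − 228.3 = 322.66 t/yr.
Box E throughput = its input = 322.66 t/yr; τ = 33100 / 322.66 = 102.6 yr.

103 yr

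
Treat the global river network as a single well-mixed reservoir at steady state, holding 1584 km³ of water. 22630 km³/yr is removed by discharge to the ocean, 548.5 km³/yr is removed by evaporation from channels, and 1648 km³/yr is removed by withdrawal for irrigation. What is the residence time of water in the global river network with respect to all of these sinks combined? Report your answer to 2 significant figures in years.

Total removal flux = 22630 + 548.5 + 1648 = 24826 km³/yr.
τ = M / ΣF_out = 1584 / 24826 = 0.06380 yr.

0.064 yr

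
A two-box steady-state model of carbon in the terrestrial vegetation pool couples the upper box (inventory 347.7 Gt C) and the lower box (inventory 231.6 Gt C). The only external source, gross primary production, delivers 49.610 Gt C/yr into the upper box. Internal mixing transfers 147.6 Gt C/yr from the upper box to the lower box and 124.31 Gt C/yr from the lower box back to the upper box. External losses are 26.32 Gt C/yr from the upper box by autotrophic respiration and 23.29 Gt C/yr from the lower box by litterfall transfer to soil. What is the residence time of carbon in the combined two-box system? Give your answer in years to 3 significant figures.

11.7 yr

For the system as a whole, the A↔B exchange is internal and contributes nothing to the throughput; only the external sinks remove mass.
M_total = 347.7 + 231.6 = 579.30 Gt C.
ΣF_external_out = 26.32 + 23.29 = 49.610 Gt C/yr.
τ = M_total / ΣF_ext = 579.30 / 49.610 = 11.68 yr.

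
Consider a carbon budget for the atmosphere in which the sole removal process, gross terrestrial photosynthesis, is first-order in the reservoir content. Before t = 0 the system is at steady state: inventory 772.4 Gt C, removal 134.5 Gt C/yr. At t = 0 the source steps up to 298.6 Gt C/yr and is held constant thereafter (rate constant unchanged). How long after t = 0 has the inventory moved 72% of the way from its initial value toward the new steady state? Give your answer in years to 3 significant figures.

7.31 yr

τ = M₀/F₀ = 772.4/134.5 = 5.743 yr.
The remaining gap fraction is e^(−t/τ); 72% covered ⇒ e^(−t/τ) = 0.280.
t = −τ ln(0.280) = 5.743 × 1.273 = 7.310 yr.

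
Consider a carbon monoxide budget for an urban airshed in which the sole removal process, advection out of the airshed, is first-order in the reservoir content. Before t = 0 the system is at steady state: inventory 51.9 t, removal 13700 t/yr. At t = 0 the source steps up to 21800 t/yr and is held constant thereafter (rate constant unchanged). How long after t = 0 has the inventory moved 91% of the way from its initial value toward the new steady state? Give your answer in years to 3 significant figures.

τ = M₀/F₀ = 51.9/13700 = 0.003788 yr.
The remaining gap fraction is e^(−t/τ); 91% covered ⇒ e^(−t/τ) = 0.0900.
t = −τ ln(0.0900) = 0.003788 × 2.408 = 0.009122 yr.

0.00912 yr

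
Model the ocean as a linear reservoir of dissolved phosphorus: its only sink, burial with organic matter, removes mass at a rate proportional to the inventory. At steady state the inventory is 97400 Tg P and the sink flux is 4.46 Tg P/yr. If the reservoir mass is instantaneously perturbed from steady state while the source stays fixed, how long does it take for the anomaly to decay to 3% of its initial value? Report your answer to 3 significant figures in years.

For a linear reservoir the anomaly decays as exp(−t/τ) with τ = M/F = 97400/4.46 = 21840 yr.
exp(−t/τ) = 0.03 ⇒ t = −τ ln(0.03) = 21840 × 3.507 = 76580 yr.

76600 yr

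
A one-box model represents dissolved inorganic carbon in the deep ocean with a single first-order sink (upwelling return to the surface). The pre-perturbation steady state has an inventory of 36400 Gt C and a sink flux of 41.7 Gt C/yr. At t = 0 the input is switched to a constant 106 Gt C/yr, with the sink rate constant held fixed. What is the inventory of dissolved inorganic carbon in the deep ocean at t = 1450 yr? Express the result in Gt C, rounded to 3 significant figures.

Residence time τ = M₀/F₀ = 872.9 yr. The eventual steady state is M_∞ = M₀·(F₁/F₀) = 36400 × 106/41.7 = 92528 Gt C.
The anomaly ΔM(t) = M(t) − M_∞ decays as ΔM₀·e^(−t/τ) with ΔM₀ = 36400 − 92528 = −56130 Gt C.
At t = 1450 yr, e^(−t/τ) = e^(−1.661) = 0.1899, so ΔM = −10660 Gt C and M = 92528 − 10660 = 81868 Gt C.

81900 Gt C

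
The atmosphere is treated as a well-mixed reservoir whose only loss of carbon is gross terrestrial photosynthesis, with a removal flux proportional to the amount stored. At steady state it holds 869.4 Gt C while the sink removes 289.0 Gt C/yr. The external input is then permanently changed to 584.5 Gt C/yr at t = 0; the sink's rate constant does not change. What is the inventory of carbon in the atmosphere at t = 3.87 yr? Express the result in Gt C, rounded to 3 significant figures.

1510 Gt C

The sink rate constant is k = F₀/M₀ = 289.0/869.4 = 0.3324 yr⁻¹.
Solving dM/dt = F₁ − kM with M(0) = M₀ gives M(t) = F₁/k + (M₀ − F₁/k)·e^(−kt).
F₁/k = 584.5/0.3324 = 1758.4 Gt C; kt = 0.3324 × 3.87 = 1.286, e^(−kt) = 0.2763.
M(3.87) = 1758.4 + (869.4 − 1758.4) × 0.2763 = 1758.4 − 245.6 = 1512.8 Gt C.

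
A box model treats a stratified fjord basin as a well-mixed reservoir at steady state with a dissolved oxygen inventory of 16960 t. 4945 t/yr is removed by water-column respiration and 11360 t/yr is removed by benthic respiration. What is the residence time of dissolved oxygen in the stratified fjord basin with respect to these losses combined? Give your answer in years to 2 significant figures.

Total removal = 4945 + 11360 = 16305 t/yr.
τ = M / ΣF_out = 16960 / 16305 = 1.040 yr.

1.0 yr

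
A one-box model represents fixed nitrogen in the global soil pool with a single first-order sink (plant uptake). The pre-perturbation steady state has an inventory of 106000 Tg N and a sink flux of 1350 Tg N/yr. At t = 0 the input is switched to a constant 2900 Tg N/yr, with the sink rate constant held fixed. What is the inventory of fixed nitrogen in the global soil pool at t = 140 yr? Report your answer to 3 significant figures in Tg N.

Residence time τ = M₀/F₀ = 78.52 yr. The eventual steady state is M_∞ = M₀·(F₁/F₀) = 106000 × 2900/1350 = 227700 Tg N.
The anomaly ΔM(t) = M(t) − M_∞ decays as ΔM₀·e^(−t/τ) with ΔM₀ = 106000 − 227700 = −121700 Tg N.
At t = 140 yr, e^(−t/τ) = e^(−1.783) = 0.1681, so ΔM = −20460 Tg N and M = 227700 − 20460 = 207240 Tg N.

207000 Tg N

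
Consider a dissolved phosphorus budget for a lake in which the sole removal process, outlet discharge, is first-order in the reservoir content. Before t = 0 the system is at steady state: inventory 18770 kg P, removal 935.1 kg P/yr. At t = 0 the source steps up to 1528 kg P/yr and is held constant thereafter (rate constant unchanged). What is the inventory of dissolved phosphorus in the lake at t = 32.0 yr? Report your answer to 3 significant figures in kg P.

28300 kg P

Residence time τ = M₀/F₀ = 20.07 yr. The eventual steady state is M_∞ = M₀·(F₁/F₀) = 18770 × 1528/935.1 = 30671 kg P.
The anomaly ΔM(t) = M(t) − M_∞ decays as ΔM₀·e^(−t/τ) with ΔM₀ = 18770 − 30671 = −11900 kg P.
At t = 32.0 yr, e^(−t/τ) = e^(−1.594) = 0.2031, so ΔM = −2417 kg P and M = 30671 − 2417 = 28254 kg P.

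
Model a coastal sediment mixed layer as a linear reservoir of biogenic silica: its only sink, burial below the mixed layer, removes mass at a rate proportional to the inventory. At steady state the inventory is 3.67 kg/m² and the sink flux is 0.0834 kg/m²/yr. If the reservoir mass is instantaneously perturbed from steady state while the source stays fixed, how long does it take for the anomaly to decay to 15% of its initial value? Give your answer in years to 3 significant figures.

83.5 yr

For a linear reservoir the anomaly decays as exp(−t/τ) with τ = M/F = 3.67/0.0834 = 44.00 yr.
exp(−t/τ) = 0.15 ⇒ t = −τ ln(0.15) = 44.00 × 1.897 = 83.48 yr.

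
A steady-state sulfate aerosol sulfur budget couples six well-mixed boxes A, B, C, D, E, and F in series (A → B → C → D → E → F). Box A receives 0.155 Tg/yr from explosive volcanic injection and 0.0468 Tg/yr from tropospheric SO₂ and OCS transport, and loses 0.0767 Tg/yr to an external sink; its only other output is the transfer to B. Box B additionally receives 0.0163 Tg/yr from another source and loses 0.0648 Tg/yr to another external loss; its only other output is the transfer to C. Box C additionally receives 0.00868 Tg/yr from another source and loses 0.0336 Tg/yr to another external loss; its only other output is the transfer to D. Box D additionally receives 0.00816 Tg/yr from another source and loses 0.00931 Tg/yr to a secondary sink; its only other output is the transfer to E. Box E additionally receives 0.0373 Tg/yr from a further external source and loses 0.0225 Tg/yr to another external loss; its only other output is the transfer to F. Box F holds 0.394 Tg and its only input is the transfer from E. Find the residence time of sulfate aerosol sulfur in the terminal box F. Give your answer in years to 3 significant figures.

6.03 yr

Box A: F(A→B) = (0.155 + 0.0468) − 0.0767 = 0.12510 Tg/yr.
Box B: F(B→C) = (0.12510 + 0.0163) − 0.0648 = 0.076600 Tg/yr.
Box C: F(C→D) = (0.076600 + 0.00868) − 0.0336 = 0.051680 Tg/yr.
Box D: F(D→E) = (0.051680 + 0.00816) − 0.00931 = 0.050530 Tg/yr.
Box E: F(E→F) = (0.050530 + 0.0373) − 0.0225 = 0.065330 Tg/yr.
Box F throughput = its input = 0.065330 Tg/yr; τ = 0.394 / 0.065330 = 6.031 yr.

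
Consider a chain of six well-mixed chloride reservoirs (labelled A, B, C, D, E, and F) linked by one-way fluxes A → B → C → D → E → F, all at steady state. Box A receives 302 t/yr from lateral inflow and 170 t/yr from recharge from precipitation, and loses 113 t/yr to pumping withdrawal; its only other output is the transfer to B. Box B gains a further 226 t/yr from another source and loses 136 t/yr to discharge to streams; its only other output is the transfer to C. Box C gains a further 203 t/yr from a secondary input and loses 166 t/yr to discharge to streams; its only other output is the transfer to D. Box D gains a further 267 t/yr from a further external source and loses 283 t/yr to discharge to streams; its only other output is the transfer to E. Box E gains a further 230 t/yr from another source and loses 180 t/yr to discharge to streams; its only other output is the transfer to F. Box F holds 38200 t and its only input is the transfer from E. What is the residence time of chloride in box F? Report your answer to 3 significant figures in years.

73.5 yr

Box A: F(A→B) = (302 + 170) − 113 = 359.00 t/yr.
Box B: F(B→C) = (359.00 + 226) − 136 = 449.00 t/yr.
Box C: F(C→D) = (449.00 + 203) − 166 = 486.00 t/yr.
Box D: F(D→E) = (486.00 + 267) − 283 = 470.00 t/yr.
Box E: F(E→F) = (470.00 + 230) − 180 = 520.00 t/yr.
Box F throughput = its input = 520.00 t/yr; τ = 38200 / 520.00 = 73.46 yr.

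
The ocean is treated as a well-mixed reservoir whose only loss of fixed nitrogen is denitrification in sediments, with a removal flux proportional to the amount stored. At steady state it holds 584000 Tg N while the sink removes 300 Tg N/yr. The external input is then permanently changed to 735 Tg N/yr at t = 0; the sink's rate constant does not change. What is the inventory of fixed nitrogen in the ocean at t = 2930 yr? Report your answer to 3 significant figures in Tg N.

1.24×10^6 Tg N

τ = M₀/F₀ = 584000/300 = 1947 yr; rate constant k = 1/τ.
New steady state M_∞ = F₁/k = F₁·τ = 735 × 1947 = 1.4308×10^6 Tg N.
M(t) = M_∞ + (M₀ − M_∞)·e^(−t/τ); t/τ = 2930/1947 = 1.505, so e^(−t/τ) = 0.2220.
M(t) = 1.4308×10^6 − 846800 × 0.2220 = 1.2428×10^6 Tg N.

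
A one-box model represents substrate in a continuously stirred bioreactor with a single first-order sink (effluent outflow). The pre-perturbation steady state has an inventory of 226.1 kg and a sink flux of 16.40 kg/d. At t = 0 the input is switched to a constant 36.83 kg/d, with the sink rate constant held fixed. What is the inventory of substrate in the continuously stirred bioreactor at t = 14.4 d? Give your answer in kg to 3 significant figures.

409 kg

τ = M₀/F₀ = 226.1/16.40 = 13.79 d; rate constant k = 1/τ.
New steady state M_∞ = F₁/k = F₁·τ = 36.83 × 13.79 = 507.76 kg.
M(t) = M_∞ + (M₀ − M_∞)·e^(−t/τ); t/τ = 14.4/13.79 = 1.044, so e^(−t/τ) = 0.3519.
M(t) = 507.76 − 281.7 × 0.3519 = 408.65 kg.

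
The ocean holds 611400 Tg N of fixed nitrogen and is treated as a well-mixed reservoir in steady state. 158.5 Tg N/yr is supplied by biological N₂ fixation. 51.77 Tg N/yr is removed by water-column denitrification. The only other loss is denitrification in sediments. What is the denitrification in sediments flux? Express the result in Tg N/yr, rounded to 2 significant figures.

At steady state ΣF_in = ΣF_out.
ΣF_in = 158.50 Tg N/yr.
Denitrification in sediments flux = ΣF_in − (51.77) = 158.50 − 51.77 = 106.7 Tg N/yr.

110 Tg N/yr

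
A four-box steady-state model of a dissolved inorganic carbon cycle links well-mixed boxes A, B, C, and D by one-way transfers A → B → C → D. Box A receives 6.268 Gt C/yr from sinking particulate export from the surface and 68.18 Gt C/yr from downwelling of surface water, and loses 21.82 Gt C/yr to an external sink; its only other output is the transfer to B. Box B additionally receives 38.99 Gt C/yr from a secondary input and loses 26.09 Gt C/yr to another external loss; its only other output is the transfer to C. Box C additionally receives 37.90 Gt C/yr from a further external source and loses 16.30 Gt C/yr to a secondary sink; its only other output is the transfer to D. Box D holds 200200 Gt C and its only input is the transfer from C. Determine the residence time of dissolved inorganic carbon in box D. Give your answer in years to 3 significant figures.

2300 yr

Box A: F(A→B) = (6.268 + 68.18) − 21.82 = 52.628 Gt C/yr.
Box B: F(B→C) = (52.628 + 38.99) − 26.09 = 65.528 Gt C/yr.
Box C: F(C→D) = (65.528 + 37.90) − 16.30 = 87.128 Gt C/yr.
Box D throughput = its input = 87.128 Gt C/yr; τ = 200200 / 87.128 = 2298 yr.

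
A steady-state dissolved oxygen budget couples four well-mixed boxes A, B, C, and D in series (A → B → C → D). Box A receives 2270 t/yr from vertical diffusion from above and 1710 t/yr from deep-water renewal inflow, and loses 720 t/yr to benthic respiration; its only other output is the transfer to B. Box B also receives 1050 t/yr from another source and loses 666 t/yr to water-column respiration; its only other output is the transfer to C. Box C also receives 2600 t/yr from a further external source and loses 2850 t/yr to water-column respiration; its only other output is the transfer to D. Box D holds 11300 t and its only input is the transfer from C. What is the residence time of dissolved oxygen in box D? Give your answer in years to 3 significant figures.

Box A: F(A→B) = (2270 + 1710) − 720 = 3260.0 t/yr.
Box B: F(B→C) = (3260.0 + 1050) − 666 = 3644.0 t/yr.
Box C: F(C→D) = (3644.0 + 2600) − 2850 = 3394.0 t/yr.
Box D throughput = its input = 3394.0 t/yr; τ = 11300 / 3394.0 = 3.329 yr.

3.33 yr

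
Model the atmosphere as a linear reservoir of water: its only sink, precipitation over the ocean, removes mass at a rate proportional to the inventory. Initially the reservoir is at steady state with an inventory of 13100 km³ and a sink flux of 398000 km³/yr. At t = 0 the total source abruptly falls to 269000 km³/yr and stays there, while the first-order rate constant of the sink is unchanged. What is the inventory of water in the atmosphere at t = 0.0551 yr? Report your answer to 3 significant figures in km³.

τ = M₀/F₀ = 13100/398000 = 0.03291 yr; rate constant k = 1/τ.
New steady state M_∞ = F₁/k = F₁·τ = 269000 × 0.03291 = 8854.0 km³.
M(t) = M_∞ + (M₀ − M_∞)·e^(−t/τ); t/τ = 0.0551/0.03291 = 1.674, so e^(−t/τ) = 0.1875.
M(t) = 8854.0 + 4246 × 0.1875 = 9650.1 km³.

9650 km³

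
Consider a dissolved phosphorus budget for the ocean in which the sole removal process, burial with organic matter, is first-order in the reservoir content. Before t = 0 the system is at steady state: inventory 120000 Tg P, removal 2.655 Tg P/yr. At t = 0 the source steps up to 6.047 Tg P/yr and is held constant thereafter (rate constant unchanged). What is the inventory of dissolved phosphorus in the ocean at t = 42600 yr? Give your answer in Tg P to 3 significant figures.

214000 Tg P

The sink rate constant is k = F₀/M₀ = 2.655/120000 = 2.212×10^-5 yr⁻¹.
Solving dM/dt = F₁ − kM with M(0) = M₀ gives M(t) = F₁/k + (M₀ − F₁/k)·e^(−kt).
F₁/k = 6.047/2.212×10^-5 = 273310 Tg P; kt = 2.212×10^-5 × 42600 = 0.9425, e^(−kt) = 0.3896.
M(42600) = 273310 + (120000 − 273310) × 0.3896 = 273310 − 59740 = 213570 Tg P.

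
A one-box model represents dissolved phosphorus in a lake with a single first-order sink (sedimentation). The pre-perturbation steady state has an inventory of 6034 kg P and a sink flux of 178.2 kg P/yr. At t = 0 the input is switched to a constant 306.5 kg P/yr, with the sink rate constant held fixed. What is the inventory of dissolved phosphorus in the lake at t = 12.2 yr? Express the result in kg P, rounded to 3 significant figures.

7350 kg P

τ = M₀/F₀ = 6034/178.2 = 33.86 yr; rate constant k = 1/τ.
New steady state M_∞ = F₁/k = F₁·τ = 306.5 × 33.86 = 10378 kg P.
M(t) = M_∞ + (M₀ − M_∞)·e^(−t/τ); t/τ = 12.2/33.86 = 0.3603, so e^(−t/τ) = 0.6975.
M(t) = 10378 − 4344 × 0.6975 = 7348.3 kg P.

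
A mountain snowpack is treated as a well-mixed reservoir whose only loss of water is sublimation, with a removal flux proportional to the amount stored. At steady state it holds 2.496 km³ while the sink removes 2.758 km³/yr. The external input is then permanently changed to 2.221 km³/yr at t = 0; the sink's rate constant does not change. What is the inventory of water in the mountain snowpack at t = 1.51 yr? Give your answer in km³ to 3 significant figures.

2.10 km³

The sink rate constant is k = F₀/M₀ = 2.758/2.496 = 1.105 yr⁻¹.
Solving dM/dt = F₁ − kM with M(0) = M₀ gives M(t) = F₁/k + (M₀ − F₁/k)·e^(−kt).
F₁/k = 2.221/1.105 = 2.0100 km³; kt = 1.105 × 1.51 = 1.669, e^(−kt) = 0.1885.
M(1.51) = 2.0100 + (2.496 − 2.0100) × 0.1885 = 2.0100 + 0.09162 = 2.1016 km³.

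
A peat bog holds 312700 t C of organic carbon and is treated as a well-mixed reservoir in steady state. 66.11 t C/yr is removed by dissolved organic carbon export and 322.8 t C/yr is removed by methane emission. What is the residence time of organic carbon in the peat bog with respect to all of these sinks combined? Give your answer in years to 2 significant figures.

800 yr

Total removal flux = 66.11 + 322.8 = 388.91 t C/yr.
τ = M / ΣF_out = 312700 / 388.91 = 804.0 yr.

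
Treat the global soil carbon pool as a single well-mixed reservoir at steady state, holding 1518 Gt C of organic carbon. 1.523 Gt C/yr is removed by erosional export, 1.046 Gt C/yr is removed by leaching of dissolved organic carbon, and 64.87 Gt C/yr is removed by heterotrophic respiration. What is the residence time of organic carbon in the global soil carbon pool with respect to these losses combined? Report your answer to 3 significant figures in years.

22.5 yr

Total removal = 1.523 + 1.046 + 64.87 = 67.439 Gt C/yr.
τ = M / ΣF_out = 1518 / 67.439 = 22.51 yr.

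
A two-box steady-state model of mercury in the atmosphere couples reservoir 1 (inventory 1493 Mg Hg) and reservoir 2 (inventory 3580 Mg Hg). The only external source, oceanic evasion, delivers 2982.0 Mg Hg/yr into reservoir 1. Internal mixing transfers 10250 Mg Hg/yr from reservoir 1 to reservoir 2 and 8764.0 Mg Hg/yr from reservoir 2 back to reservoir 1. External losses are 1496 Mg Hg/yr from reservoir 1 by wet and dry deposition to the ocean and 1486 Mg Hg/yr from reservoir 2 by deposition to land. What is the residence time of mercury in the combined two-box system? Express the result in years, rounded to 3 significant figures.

Treat the two boxes together as one reservoir: the mixing fluxes between them are internal recycling, so τ = ΣM / Σ(external losses).
M_total = 1493 + 3580 = 5073.0 Mg Hg.
ΣF_external_out = 1496 + 1486 = 2982.0 Mg Hg/yr.
τ = M_total / ΣF_ext = 5073.0 / 2982.0 = 1.701 yr.

1.70 yr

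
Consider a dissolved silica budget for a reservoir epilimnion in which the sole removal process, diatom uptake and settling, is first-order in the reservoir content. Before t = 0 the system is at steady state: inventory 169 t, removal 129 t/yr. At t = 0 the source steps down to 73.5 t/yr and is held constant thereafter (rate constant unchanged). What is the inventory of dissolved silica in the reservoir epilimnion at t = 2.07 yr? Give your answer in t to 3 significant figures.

Residence time τ = M₀/F₀ = 1.310 yr. The eventual steady state is M_∞ = M₀·(F₁/F₀) = 169 × 73.5/129 = 96.291 t.
The anomaly ΔM(t) = M(t) − M_∞ decays as ΔM₀·e^(−t/τ) with ΔM₀ = 169 − 96.291 = 72.71 t.
At t = 2.07 yr, e^(−t/τ) = e^(−1.580) = 0.2060, so ΔM = 14.98 t and M = 96.291 + 14.98 = 111.27 t.

111 t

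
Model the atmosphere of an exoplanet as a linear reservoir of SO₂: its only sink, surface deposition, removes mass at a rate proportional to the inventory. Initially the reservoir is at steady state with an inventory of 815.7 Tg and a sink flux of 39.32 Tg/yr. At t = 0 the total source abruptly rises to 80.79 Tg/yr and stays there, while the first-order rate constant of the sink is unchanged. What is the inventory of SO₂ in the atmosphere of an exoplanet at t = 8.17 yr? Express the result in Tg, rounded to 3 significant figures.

1100 Tg

τ = M₀/F₀ = 815.7/39.32 = 20.75 yr; rate constant k = 1/τ.
New steady state M_∞ = F₁/k = F₁·τ = 80.79 × 20.75 = 1676.0 Tg.
M(t) = M_∞ + (M₀ − M_∞)·e^(−t/τ); t/τ = 8.17/20.75 = 0.3938, so e^(−t/τ) = 0.6745.
M(t) = 1676.0 − 860.3 × 0.6745 = 1095.8 Tg.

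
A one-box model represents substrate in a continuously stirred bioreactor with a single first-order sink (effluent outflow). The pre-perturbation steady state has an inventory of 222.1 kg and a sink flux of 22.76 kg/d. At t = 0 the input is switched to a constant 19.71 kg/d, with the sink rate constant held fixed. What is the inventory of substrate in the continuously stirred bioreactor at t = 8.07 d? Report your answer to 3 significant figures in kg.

τ = M₀/F₀ = 222.1/22.76 = 9.758 d; rate constant k = 1/τ.
New steady state M_∞ = F₁/k = F₁·τ = 19.71 × 9.758 = 192.34 kg.
M(t) = M_∞ + (M₀ − M_∞)·e^(−t/τ); t/τ = 8.07/9.758 = 0.8270, so e^(−t/τ) = 0.4374.
M(t) = 192.34 + 29.76 × 0.4374 = 205.35 kg.

205 kg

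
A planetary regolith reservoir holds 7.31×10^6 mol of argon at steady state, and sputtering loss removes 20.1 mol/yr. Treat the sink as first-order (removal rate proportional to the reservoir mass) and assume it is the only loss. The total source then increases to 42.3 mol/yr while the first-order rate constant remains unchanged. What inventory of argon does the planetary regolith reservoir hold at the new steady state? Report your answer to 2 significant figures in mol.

1.5×10^7 mol

Rate constant k = F/M = 20.1 / 7.31×10^6 = 2.750×10^-6 yr⁻¹.
At the new steady state, source = k·M_new ⇒ M_new = 42.3 / 2.750×10^-6 = 1.538×10^7 mol.
(Equivalently M_new = M × F_new/F_old = 7.31×10^6 × 42.3/20.1.)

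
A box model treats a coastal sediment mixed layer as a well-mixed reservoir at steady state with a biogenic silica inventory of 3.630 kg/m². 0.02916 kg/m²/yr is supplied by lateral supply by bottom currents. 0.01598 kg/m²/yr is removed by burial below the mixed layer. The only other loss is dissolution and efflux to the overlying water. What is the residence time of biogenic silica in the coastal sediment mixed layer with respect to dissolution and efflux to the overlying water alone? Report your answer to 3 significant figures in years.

275 yr

At steady state ΣF_in = ΣF_out.
ΣF_in = 0.029160 kg/m²/yr.
Dissolution and efflux to the overlying water flux = ΣF_in − (0.01598) = 0.029160 − 0.01598 = 0.01318 kg/m²/yr.
τ = M / F = 3.630 / 0.01318 = 275.4 yr.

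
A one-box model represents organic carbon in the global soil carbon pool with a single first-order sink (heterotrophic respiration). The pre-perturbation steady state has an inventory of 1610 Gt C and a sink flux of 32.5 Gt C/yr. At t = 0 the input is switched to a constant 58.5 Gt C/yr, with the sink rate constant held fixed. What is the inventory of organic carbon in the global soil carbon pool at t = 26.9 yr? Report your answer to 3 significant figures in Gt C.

The sink rate constant is k = F₀/M₀ = 32.5/1610 = 0.02019 yr⁻¹.
Solving dM/dt = F₁ − kM with M(0) = M₀ gives M(t) = F₁/k + (M₀ − F₁/k)·e^(−kt).
F₁/k = 58.5/0.02019 = 2898.0 Gt C; kt = 0.02019 × 26.9 = 0.5430, e^(−kt) = 0.5810.
M(26.9) = 2898.0 + (1610 − 2898.0) × 0.5810 = 2898.0 − 748.3 = 2149.7 Gt C.

2150 Gt C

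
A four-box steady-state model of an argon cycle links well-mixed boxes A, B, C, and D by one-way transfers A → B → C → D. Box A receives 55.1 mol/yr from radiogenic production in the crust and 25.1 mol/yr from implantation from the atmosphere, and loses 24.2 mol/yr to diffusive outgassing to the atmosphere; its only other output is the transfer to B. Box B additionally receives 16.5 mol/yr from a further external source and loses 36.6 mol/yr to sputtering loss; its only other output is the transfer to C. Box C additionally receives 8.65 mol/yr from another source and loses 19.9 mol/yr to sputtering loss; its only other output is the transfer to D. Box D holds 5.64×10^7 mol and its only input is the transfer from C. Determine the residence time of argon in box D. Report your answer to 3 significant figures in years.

2.29×10^6 yr

Box A: F(A→B) = (55.1 + 25.1) − 24.2 = 56.000 mol/yr.
Box B: F(B→C) = (56.000 + 16.5) − 36.6 = 35.900 mol/yr.
Box C: F(C→D) = (35.900 + 8.65) − 19.9 = 24.650 mol/yr.
Box D throughput = its input = 24.650 mol/yr; τ = 5.64×10^7 / 24.650 = 2.288×10^6 yr.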